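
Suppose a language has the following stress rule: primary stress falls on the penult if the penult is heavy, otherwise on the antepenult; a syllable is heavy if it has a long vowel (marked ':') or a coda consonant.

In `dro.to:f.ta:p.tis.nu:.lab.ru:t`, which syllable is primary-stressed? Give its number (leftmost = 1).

Weights: 5 nu: H, 6 lab H, 7 ru:t H.
The penult (syllable 6, lab) is heavy, so it takes stress.
Primary stress: syllable 6 → dro.to:f.ta:p.tis.nu:.ˈlab.ru:t.

6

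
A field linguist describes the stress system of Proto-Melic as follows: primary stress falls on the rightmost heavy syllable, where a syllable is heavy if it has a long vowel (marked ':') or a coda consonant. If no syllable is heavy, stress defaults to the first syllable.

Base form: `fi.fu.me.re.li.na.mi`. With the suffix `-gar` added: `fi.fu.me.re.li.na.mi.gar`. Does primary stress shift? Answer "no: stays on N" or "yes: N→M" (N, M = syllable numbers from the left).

Base `fi.fu.me.re.li.na.mi` (7 syllables):
  Weights: 1 fi L, 2 fu L, 3 me L, 4 re L, 5 li L, 6 na L, 7 mi L.
  No heavy syllable in the domain; default to the first syllable = syllable 1.
  → primary stress on syllable 1.
Suffixed `fi.fu.me.re.li.na.mi.gar` (8 syllables):
  Weights: 1 fi L, 2 fu L, 3 me L, 4 re L, 5 li L, 6 na L, 7 mi L, 8 gar H.
  Heavy syllables in the domain: 8. The rightmost is syllable 8 (gar).
  → primary stress on syllable 8.

yes: 1→8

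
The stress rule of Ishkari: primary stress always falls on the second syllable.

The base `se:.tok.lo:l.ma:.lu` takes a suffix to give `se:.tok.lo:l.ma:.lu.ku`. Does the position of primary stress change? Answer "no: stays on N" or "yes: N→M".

Base `se:.tok.lo:l.ma:.lu` (5 syllables):
  The word has 5 syllables; the second syllable is syllable 2 (tok).
  → primary stress on syllable 2.
Suffixed `se:.tok.lo:l.ma:.lu.ku` (6 syllables):
  The word has 6 syllables; the second syllable is syllable 2 (tok).
  → primary stress on syllable 2.

no: stays on 2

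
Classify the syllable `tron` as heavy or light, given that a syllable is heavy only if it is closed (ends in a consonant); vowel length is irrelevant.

heavy

`tron`: short vowel, closed (coda /n/). Closed (coda /n/) → heavy.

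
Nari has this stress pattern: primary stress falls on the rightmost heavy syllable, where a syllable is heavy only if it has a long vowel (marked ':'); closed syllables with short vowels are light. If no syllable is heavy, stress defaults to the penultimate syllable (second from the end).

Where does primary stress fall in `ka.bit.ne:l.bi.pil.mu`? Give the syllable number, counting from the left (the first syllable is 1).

3

Weights: 1 ka L, 2 bit L, 3 ne:l H, 4 bi L, 5 pil L, 6 mu L.
Heavy syllables in the domain: 3. The rightmost is syllable 3 (ne:l).
Primary stress: syllable 3 → ka.bit.ˈne:l.bi.pil.mu.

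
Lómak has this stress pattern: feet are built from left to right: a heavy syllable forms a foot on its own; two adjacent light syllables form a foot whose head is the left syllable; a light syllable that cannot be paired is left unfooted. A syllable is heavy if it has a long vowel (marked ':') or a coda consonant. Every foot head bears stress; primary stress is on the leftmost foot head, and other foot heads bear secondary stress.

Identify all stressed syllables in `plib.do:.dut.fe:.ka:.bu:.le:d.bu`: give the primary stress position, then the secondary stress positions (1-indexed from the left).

primary 1, secondary 2, 3, 4, 5, 6, 7

Weights: 1 plib H, 2 do: H, 3 dut H, 4 fe: H, 5 ka: H, 6 bu: H, 7 le:d H, 8 bu L.
Parse left to right (heavy = foot alone; LL = one foot; stranded L unfooted): (ˈplib) (ˈdo:) (ˈdut) (ˈfe:) (ˈka:) (ˈbu:) (ˈle:d) bu.
Foot heads: 1, 2, 3, 4, 5, 6, 7.
Primary stress on the leftmost head = syllable 1.
Secondary stress on 2, 3, 4, 5, 6, 7: ˈplib.ˌdo:.ˌdut.ˌfe:.ˌka:.ˌbu:.ˌle:d.bu.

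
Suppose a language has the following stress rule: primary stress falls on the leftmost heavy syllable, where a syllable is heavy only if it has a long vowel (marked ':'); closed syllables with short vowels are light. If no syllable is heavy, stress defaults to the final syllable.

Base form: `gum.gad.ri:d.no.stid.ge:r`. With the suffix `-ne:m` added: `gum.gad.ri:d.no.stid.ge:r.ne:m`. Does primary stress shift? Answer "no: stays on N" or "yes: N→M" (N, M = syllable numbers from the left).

no: stays on 3

Base `gum.gad.ri:d.no.stid.ge:r` (6 syllables):
  Weights: 1 gum L, 2 gad L, 3 ri:d H, 4 no L, 5 stid L, 6 ge:r H.
  Heavy syllables in the domain: 3, 6. The leftmost is syllable 3 (ri:d).
  → primary stress on syllable 3.
Suffixed `gum.gad.ri:d.no.stid.ge:r.ne:m` (7 syllables):
  Weights: 1 gum L, 2 gad L, 3 ri:d H, 4 no L, 5 stid L, 6 ge:r H, 7 ne:m H.
  Heavy syllables in the domain: 3, 6, 7. The leftmost is syllable 3 (ri:d).
  → primary stress on syllable 3.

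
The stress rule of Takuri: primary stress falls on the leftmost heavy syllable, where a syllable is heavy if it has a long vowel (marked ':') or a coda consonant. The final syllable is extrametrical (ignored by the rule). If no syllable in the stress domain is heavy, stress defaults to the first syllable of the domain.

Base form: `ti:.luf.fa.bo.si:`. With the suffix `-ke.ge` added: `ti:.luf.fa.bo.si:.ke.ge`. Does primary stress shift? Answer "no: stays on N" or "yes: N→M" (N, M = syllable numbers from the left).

no: stays on 1

Base `ti:.luf.fa.bo.si:` (5 syllables):
  The final syllable (5, si:) is extrametrical; the stress domain is syllables 1–4.
  Weights: 1 ti: H, 2 luf H, 3 fa L, 4 bo L.
  Heavy syllables in the domain: 1, 2. The leftmost is syllable 1 (ti:).
  → primary stress on syllable 1.
Suffixed `ti:.luf.fa.bo.si:.ke.ge` (7 syllables):
  The final syllable (7, ge) is extrametrical; the stress domain is syllables 1–6.
  Weights: 1 ti: H, 2 luf H, 3 fa L, 4 bo L, 5 si: H, 6 ke L.
  Heavy syllables in the domain: 1, 2, 5. The leftmost is syllable 1 (ti:).
  → primary stress on syllable 1.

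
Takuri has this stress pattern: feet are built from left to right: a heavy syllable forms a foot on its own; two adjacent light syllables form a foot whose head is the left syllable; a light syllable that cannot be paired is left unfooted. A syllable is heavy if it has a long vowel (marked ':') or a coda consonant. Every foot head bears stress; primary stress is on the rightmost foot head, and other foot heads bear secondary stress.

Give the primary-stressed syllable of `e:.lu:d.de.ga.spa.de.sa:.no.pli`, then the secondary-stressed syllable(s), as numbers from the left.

Weights: 1 e: H, 2 lu:d H, 3 de L, 4 ga L, 5 spa L, 6 de L, 7 sa: H, 8 no L, 9 pli L.
Parse left to right (heavy = foot alone; LL = one foot; stranded L unfooted): (ˈe:) (ˈlu:d) (ˈde.ga) (ˈspa.de) (ˈsa:) (ˈno.pli).
Foot heads: 1, 2, 3, 5, 7, 8.
Primary stress on the rightmost head = syllable 8.
Secondary stress on 1, 2, 3, 5, 7: ˌe:.ˌlu:d.ˌde.ga.ˌspa.de.ˌsa:.ˈno.pli.

primary 8, secondary 1, 2, 3, 5, 7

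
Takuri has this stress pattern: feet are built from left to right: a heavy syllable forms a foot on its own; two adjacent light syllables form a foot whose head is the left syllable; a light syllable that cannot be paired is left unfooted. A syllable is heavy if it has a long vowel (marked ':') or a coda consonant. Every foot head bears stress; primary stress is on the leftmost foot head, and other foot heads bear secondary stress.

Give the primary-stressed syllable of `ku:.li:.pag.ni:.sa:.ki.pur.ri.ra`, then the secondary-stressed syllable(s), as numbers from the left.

primary 1, secondary 2, 3, 4, 5, 7, 8

Weights: 1 ku: H, 2 li: H, 3 pag H, 4 ni: H, 5 sa: H, 6 ki L, 7 pur H, 8 ri L, 9 ra L.
Parse left to right (heavy = foot alone; LL = one foot; stranded L unfooted): (ˈku:) (ˈli:) (ˈpag) (ˈni:) (ˈsa:) ki (ˈpur) (ˈri.ra).
Foot heads: 1, 2, 3, 4, 5, 7, 8.
Primary stress on the leftmost head = syllable 1.
Secondary stress on 2, 3, 4, 5, 7, 8: ˈku:.ˌli:.ˌpag.ˌni:.ˌsa:.ki.ˌpur.ˌri.ra.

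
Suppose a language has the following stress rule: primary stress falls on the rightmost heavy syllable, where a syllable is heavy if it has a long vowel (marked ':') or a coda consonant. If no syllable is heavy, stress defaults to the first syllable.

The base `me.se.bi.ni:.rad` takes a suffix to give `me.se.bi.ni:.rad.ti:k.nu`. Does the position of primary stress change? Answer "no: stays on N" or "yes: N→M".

yes: 5→6

Base `me.se.bi.ni:.rad` (5 syllables):
  Weights: 1 me L, 2 se L, 3 bi L, 4 ni: H, 5 rad H.
  Heavy syllables in the domain: 4, 5. The rightmost is syllable 5 (rad).
  → primary stress on syllable 5.
Suffixed `me.se.bi.ni:.rad.ti:k.nu` (7 syllables):
  Weights: 1 me L, 2 se L, 3 bi L, 4 ni: H, 5 rad H, 6 ti:k H, 7 nu L.
  Heavy syllables in the domain: 4, 5, 6. The rightmost is syllable 6 (ti:k).
  → primary stress on syllable 6.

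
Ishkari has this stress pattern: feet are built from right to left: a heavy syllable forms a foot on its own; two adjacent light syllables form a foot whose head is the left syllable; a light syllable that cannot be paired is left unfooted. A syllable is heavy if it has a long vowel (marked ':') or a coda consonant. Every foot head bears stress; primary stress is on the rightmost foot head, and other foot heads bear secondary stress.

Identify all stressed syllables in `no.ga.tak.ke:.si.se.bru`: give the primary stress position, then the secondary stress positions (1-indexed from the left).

primary 6, secondary 1, 3, 4

Weights: 1 no L, 2 ga L, 3 tak H, 4 ke: H, 5 si L, 6 se L, 7 bru L.
Parse right to left (heavy = foot alone; LL = one foot; stranded L unfooted): (ˈno.ga) (ˈtak) (ˈke:) si (ˈse.bru).
Foot heads: 1, 3, 4, 6.
Primary stress on the rightmost head = syllable 6.
Secondary stress on 1, 3, 4: ˌno.ga.ˌtak.ˌke:.si.ˈse.bru.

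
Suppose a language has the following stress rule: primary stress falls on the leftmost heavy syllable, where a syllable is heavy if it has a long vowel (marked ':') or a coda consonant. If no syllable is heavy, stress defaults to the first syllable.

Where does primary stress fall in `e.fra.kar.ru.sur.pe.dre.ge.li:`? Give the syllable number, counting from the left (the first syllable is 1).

Weights: 1 e L, 2 fra L, 3 kar H, 4 ru L, 5 sur H, 6 pe L, 7 dre L, 8 ge L, 9 li: H.
Heavy syllables in the domain: 3, 5, 9. The leftmost is syllable 3 (kar).
Primary stress: syllable 3 → e.fra.ˈkar.ru.sur.pe.dre.ge.li:.

3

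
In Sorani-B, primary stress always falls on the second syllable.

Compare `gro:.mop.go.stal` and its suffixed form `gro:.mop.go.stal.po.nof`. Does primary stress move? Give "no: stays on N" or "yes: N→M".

no: stays on 2

Base `gro:.mop.go.stal` (4 syllables):
  The word has 4 syllables; the second syllable is syllable 2 (mop).
  → primary stress on syllable 2.
Suffixed `gro:.mop.go.stal.po.nof` (6 syllables):
  The word has 6 syllables; the second syllable is syllable 2 (mop).
  → primary stress on syllable 2.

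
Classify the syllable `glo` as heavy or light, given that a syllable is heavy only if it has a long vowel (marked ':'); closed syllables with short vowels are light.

light

`glo`: short vowel, open (no coda). Short vowel → light.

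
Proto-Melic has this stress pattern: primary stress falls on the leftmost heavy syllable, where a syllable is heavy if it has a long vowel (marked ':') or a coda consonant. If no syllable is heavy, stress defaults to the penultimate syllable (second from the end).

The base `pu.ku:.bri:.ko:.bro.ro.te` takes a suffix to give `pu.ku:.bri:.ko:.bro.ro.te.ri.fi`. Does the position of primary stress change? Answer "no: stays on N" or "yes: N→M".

Base `pu.ku:.bri:.ko:.bro.ro.te` (7 syllables):
  Weights: 1 pu L, 2 ku: H, 3 bri: H, 4 ko: H, 5 bro L, 6 ro L, 7 te L.
  Heavy syllables in the domain: 2, 3, 4. The leftmost is syllable 2 (ku:).
  → primary stress on syllable 2.
Suffixed `pu.ku:.bri:.ko:.bro.ro.te.ri.fi` (9 syllables):
  Weights: 1 pu L, 2 ku: H, 3 bri: H, 4 ko: H, 5 bro L, 6 ro L, 7 te L, 8 ri L, 9 fi L.
  Heavy syllables in the domain: 2, 3, 4. The leftmost is syllable 2 (ku:).
  → primary stress on syllable 2.

no: stays on 2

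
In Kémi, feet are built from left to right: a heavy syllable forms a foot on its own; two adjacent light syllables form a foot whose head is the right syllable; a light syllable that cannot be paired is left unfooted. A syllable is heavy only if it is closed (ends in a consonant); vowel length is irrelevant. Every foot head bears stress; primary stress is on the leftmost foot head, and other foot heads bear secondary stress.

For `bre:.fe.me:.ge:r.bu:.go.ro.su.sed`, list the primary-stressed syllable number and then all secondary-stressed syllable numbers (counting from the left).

Weights: 1 bre: L, 2 fe L, 3 me: L, 4 ge:r H, 5 bu: L, 6 go L, 7 ro L, 8 su L, 9 sed H.
Parse left to right (heavy = foot alone; LL = one foot; stranded L unfooted): (bre:.ˈfe) me: (ˈge:r) (bu:.ˈgo) (ro.ˈsu) (ˈsed).
Foot heads: 2, 4, 6, 8, 9.
Primary stress on the leftmost head = syllable 2.
Secondary stress on 4, 6, 8, 9: bre:.ˈfe.me:.ˌge:r.bu:.ˌgo.ro.ˌsu.ˌsed.

primary 2, secondary 4, 6, 8, 9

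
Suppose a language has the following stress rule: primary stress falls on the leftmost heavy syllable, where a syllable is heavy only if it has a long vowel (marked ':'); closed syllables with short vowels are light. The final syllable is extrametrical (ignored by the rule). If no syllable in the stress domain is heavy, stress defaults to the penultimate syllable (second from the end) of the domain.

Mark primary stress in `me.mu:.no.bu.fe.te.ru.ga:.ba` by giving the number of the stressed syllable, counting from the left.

The final syllable (9, ba) is extrametrical; the stress domain is syllables 1–8.
Weights: 1 me L, 2 mu: H, 3 no L, 4 bu L, 5 fe L, 6 te L, 7 ru L, 8 ga: H.
Heavy syllables in the domain: 2, 8. The leftmost is syllable 2 (mu:).
Primary stress: syllable 2 → me.ˈmu:.no.bu.fe.te.ru.ga:.ba.

2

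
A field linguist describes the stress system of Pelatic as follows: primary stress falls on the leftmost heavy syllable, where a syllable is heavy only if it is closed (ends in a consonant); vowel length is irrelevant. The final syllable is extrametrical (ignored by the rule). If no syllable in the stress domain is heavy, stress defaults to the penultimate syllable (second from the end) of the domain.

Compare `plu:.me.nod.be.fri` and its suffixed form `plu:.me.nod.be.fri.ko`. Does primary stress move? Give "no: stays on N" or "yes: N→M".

Base `plu:.me.nod.be.fri` (5 syllables):
  The final syllable (5, fri) is extrametrical; the stress domain is syllables 1–4.
  Weights: 1 plu: L, 2 me L, 3 nod H, 4 be L.
  Heavy syllables in the domain: 3. The leftmost is syllable 3 (nod).
  → primary stress on syllable 3.
Suffixed `plu:.me.nod.be.fri.ko` (6 syllables):
  The final syllable (6, ko) is extrametrical; the stress domain is syllables 1–5.
  Weights: 1 plu: L, 2 me L, 3 nod H, 4 be L, 5 fri L.
  Heavy syllables in the domain: 3. The leftmost is syllable 3 (nod).
  → primary stress on syllable 3.

no: stays on 3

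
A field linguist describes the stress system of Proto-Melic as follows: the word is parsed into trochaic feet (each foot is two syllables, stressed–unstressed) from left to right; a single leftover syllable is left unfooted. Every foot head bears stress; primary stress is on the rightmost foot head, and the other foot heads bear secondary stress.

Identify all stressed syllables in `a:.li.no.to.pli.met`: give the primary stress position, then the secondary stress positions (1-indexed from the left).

primary 5, secondary 1, 3

Parse left to right into trochaic (ˈσσ) feet: (ˈa:.li) (ˈno.to) (ˈpli.met).
Foot heads (stressed positions): 1, 3, 5.
End Rule Rightmost: primary stress on the rightmost head = syllable 5.
Secondary stress on 1, 3: ˌa:.li.ˌno.to.ˈpli.met.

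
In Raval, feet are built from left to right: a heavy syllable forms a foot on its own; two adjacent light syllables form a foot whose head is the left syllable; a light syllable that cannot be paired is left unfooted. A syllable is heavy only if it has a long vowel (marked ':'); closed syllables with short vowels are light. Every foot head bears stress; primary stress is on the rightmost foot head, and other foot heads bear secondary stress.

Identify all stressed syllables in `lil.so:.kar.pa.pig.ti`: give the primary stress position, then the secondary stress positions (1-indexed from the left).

primary 5, secondary 2, 3

Weights: 1 lil L, 2 so: H, 3 kar L, 4 pa L, 5 pig L, 6 ti L.
Parse left to right (heavy = foot alone; LL = one foot; stranded L unfooted): lil (ˈso:) (ˈkar.pa) (ˈpig.ti).
Foot heads: 2, 3, 5.
Primary stress on the rightmost head = syllable 5.
Secondary stress on 2, 3: lil.ˌso:.ˌkar.pa.ˈpig.ti.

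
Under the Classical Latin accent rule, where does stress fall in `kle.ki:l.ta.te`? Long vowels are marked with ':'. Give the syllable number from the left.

2

Classical Latin: stress the penult if heavy (long vowel or closed), else the antepenult.
Weights: 2 ki:l H, 3 ta L, 4 te L.
The penult (syllable 3, ta) is light, so stress falls on the antepenult (syllable 2, ki:l).
Stress on syllable 2: kle.ˈki:l.ta.te.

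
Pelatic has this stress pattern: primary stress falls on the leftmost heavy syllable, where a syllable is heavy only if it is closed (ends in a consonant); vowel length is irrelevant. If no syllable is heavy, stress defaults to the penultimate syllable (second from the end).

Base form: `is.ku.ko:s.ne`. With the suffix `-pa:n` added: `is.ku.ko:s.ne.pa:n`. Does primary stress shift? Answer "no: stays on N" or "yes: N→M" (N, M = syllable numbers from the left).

no: stays on 1

Base `is.ku.ko:s.ne` (4 syllables):
  Weights: 1 is H, 2 ku L, 3 ko:s H, 4 ne L.
  Heavy syllables in the domain: 1, 3. The leftmost is syllable 1 (is).
  → primary stress on syllable 1.
Suffixed `is.ku.ko:s.ne.pa:n` (5 syllables):
  Weights: 1 is H, 2 ku L, 3 ko:s H, 4 ne L, 5 pa:n H.
  Heavy syllables in the domain: 1, 3, 5. The leftmost is syllable 1 (is).
  → primary stress on syllable 1.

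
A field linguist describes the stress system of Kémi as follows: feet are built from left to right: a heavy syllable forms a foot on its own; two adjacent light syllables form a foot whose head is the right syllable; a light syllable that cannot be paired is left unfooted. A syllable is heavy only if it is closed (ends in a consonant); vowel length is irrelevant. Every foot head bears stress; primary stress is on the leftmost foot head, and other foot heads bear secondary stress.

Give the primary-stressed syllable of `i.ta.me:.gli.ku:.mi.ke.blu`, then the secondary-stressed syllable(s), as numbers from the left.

primary 2, secondary 4, 6, 8

Weights: 1 i L, 2 ta L, 3 me: L, 4 gli L, 5 ku: L, 6 mi L, 7 ke L, 8 blu L.
Parse left to right (heavy = foot alone; LL = one foot; stranded L unfooted): (i.ˈta) (me:.ˈgli) (ku:.ˈmi) (ke.ˈblu).
Foot heads: 2, 4, 6, 8.
Primary stress on the leftmost head = syllable 2.
Secondary stress on 4, 6, 8: i.ˈta.me:.ˌgli.ku:.ˌmi.ke.ˌblu.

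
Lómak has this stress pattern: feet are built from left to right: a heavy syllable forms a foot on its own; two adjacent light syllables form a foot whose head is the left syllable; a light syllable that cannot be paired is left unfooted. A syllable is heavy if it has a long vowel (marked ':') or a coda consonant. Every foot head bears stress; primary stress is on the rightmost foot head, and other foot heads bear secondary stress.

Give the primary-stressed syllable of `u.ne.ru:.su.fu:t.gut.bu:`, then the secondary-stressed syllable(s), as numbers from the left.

Weights: 1 u L, 2 ne L, 3 ru: H, 4 su L, 5 fu:t H, 6 gut H, 7 bu: H.
Parse left to right (heavy = foot alone; LL = one foot; stranded L unfooted): (ˈu.ne) (ˈru:) su (ˈfu:t) (ˈgut) (ˈbu:).
Foot heads: 1, 3, 5, 6, 7.
Primary stress on the rightmost head = syllable 7.
Secondary stress on 1, 3, 5, 6: ˌu.ne.ˌru:.su.ˌfu:t.ˌgut.ˈbu:.

primary 7, secondary 1, 3, 5, 6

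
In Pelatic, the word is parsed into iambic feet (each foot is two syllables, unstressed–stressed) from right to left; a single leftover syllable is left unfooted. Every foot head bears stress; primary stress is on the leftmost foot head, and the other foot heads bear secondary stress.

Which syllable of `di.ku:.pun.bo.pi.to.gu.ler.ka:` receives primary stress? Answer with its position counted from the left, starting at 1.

Parse right to left into iambic (σˈσ) feet: di (ku:.ˈpun) (bo.ˈpi) (to.ˈgu) (ler.ˈka:). Syllable 1 is left unfooted.
Foot heads (stressed positions): 3, 5, 7, 9.
End Rule Leftmost: primary stress on the leftmost head = syllable 3.
Primary stress: syllable 3 → di.ku:.ˈpun.bo.pi.to.gu.ler.ka:.

3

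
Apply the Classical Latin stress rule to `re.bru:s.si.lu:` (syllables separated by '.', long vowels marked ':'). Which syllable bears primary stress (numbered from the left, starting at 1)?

Classical Latin: stress the penult if heavy (long vowel or closed), else the antepenult.
Weights: 2 bru:s H, 3 si L, 4 lu: H.
The penult (syllable 3, si) is light, so stress falls on the antepenult (syllable 2, bru:s).
Stress on syllable 2: re.ˈbru:s.si.lu:.

2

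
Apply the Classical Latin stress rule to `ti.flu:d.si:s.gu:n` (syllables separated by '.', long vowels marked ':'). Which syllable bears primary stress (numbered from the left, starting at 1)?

Classical Latin: stress the penult if heavy (long vowel or closed), else the antepenult.
Weights: 2 flu:d H, 3 si:s H, 4 gu:n H.
The penult (syllable 3, si:s) is heavy, so it takes stress.
Stress on syllable 3: ti.flu:d.ˈsi:s.gu:n.

3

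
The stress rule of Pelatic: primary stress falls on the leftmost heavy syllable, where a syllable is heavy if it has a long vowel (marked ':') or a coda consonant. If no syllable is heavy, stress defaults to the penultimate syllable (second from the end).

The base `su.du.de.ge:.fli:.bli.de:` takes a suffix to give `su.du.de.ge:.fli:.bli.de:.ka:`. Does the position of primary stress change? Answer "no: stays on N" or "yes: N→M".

no: stays on 4

Base `su.du.de.ge:.fli:.bli.de:` (7 syllables):
  Weights: 1 su L, 2 du L, 3 de L, 4 ge: H, 5 fli: H, 6 bli L, 7 de: H.
  Heavy syllables in the domain: 4, 5, 7. The leftmost is syllable 4 (ge:).
  → primary stress on syllable 4.
Suffixed `su.du.de.ge:.fli:.bli.de:.ka:` (8 syllables):
  Weights: 1 su L, 2 du L, 3 de L, 4 ge: H, 5 fli: H, 6 bli L, 7 de: H, 8 ka: H.
  Heavy syllables in the domain: 4, 5, 7, 8. The leftmost is syllable 4 (ge:).
  → primary stress on syllable 4.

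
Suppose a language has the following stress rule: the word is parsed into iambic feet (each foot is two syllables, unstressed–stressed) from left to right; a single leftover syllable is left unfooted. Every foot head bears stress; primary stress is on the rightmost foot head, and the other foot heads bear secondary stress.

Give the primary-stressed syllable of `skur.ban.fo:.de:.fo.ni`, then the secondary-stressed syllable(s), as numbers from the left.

Parse left to right into iambic (σˈσ) feet: (skur.ˈban) (fo:.ˈde:) (fo.ˈni).
Foot heads (stressed positions): 2, 4, 6.
End Rule Rightmost: primary stress on the rightmost head = syllable 6.
Secondary stress on 2, 4: skur.ˌban.fo:.ˌde:.fo.ˈni.

primary 6, secondary 2, 4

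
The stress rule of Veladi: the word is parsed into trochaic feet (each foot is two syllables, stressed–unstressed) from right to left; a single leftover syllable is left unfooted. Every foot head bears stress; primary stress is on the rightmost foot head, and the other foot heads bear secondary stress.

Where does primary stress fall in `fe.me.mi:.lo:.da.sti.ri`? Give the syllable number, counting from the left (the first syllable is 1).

6

Parse right to left into trochaic (ˈσσ) feet: fe (ˈme.mi:) (ˈlo:.da) (ˈsti.ri). Syllable 1 is left unfooted.
Foot heads (stressed positions): 2, 4, 6.
End Rule Rightmost: primary stress on the rightmost head = syllable 6.
Primary stress: syllable 6 → fe.me.mi:.lo:.da.ˈsti.ri.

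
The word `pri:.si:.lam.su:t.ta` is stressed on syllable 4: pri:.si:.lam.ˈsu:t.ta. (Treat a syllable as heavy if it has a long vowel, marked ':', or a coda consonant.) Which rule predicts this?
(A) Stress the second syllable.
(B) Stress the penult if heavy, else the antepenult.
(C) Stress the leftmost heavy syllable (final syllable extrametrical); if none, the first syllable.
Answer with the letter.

Rule A → syllable 2 (observed: 4).
Rule B → syllable 4 ✓.
Rule C → syllable 1 (observed: 4).

B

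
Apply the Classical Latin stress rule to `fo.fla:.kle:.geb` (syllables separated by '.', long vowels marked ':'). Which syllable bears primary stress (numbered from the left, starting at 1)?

3

Classical Latin: stress the penult if heavy (long vowel or closed), else the antepenult.
Weights: 2 fla: H, 3 kle: H, 4 geb H.
The penult (syllable 3, kle:) is heavy, so it takes stress.
Stress on syllable 3: fo.fla:.ˈkle:.geb.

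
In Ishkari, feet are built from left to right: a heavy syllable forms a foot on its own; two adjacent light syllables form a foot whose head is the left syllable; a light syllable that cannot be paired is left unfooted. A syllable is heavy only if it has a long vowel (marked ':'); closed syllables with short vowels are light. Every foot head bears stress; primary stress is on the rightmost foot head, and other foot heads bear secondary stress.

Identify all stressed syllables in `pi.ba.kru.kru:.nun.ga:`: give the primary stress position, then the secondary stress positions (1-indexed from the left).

primary 6, secondary 1, 4

Weights: 1 pi L, 2 ba L, 3 kru L, 4 kru: H, 5 nun L, 6 ga: H.
Parse left to right (heavy = foot alone; LL = one foot; stranded L unfooted): (ˈpi.ba) kru (ˈkru:) nun (ˈga:).
Foot heads: 1, 4, 6.
Primary stress on the rightmost head = syllable 6.
Secondary stress on 1, 4: ˌpi.ba.kru.ˌkru:.nun.ˈga:.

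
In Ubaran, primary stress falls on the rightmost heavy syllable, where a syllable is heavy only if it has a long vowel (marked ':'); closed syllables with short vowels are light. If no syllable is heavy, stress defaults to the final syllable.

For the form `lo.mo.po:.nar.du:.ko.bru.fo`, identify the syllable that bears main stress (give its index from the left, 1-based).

Weights: 1 lo L, 2 mo L, 3 po: H, 4 nar L, 5 du: H, 6 ko L, 7 bru L, 8 fo L.
Heavy syllables in the domain: 3, 5. The rightmost is syllable 5 (du:).
Primary stress: syllable 5 → lo.mo.po:.nar.ˈdu:.ko.bru.fo.

5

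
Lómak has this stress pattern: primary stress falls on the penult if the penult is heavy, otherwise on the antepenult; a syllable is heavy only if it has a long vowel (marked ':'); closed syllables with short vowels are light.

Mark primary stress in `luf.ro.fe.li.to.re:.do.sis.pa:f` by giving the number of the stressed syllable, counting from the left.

7

Weights: 7 do L, 8 sis L, 9 pa:f H.
The penult (syllable 8, sis) is light, so stress falls on the antepenult (syllable 7, do).
Primary stress: syllable 7 → luf.ro.fe.li.to.re:.ˈdo.sis.pa:f.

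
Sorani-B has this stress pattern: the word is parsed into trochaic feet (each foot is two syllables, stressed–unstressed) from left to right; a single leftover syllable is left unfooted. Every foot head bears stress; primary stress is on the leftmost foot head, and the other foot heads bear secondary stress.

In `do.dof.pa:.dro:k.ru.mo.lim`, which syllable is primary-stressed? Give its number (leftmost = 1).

1

Parse left to right into trochaic (ˈσσ) feet: (ˈdo.dof) (ˈpa:.dro:k) (ˈru.mo) lim. Syllable 7 is left unfooted.
Foot heads (stressed positions): 1, 3, 5.
End Rule Leftmost: primary stress on the leftmost head = syllable 1.
Primary stress: syllable 1 → ˈdo.dof.pa:.dro:k.ru.mo.lim.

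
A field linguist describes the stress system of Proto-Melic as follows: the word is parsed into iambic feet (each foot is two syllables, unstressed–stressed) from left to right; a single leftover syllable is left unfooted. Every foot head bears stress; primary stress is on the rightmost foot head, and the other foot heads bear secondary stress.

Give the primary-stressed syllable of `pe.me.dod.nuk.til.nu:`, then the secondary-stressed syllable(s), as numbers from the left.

primary 6, secondary 2, 4

Parse left to right into iambic (σˈσ) feet: (pe.ˈme) (dod.ˈnuk) (til.ˈnu:).
Foot heads (stressed positions): 2, 4, 6.
End Rule Rightmost: primary stress on the rightmost head = syllable 6.
Secondary stress on 2, 4: pe.ˌme.dod.ˌnuk.til.ˈnu:.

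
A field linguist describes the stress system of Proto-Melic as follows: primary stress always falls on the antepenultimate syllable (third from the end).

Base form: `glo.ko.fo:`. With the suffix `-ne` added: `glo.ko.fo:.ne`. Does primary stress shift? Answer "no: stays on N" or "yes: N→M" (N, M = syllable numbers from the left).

yes: 1→2

Base `glo.ko.fo:` (3 syllables):
  The word has 3 syllables; the antepenultimate syllable (third from the end) is syllable 1 (glo).
  → primary stress on syllable 1.
Suffixed `glo.ko.fo:.ne` (4 syllables):
  The word has 4 syllables; the antepenultimate syllable (third from the end) is syllable 2 (ko).
  → primary stress on syllable 2.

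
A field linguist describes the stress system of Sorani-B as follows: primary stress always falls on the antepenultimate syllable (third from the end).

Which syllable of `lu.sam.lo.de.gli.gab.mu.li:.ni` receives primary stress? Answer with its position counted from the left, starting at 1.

The word has 9 syllables; the antepenultimate syllable (third from the end) is syllable 7 (mu).
Primary stress: syllable 7 → lu.sam.lo.de.gli.gab.ˈmu.li:.ni.

7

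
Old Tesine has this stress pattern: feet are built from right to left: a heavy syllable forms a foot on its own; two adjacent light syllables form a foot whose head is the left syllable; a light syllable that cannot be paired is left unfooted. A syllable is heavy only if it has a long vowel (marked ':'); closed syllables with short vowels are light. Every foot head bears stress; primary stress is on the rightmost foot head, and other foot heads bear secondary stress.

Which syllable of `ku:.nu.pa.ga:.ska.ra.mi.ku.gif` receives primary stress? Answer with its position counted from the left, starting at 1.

Weights: 1 ku: H, 2 nu L, 3 pa L, 4 ga: H, 5 ska L, 6 ra L, 7 mi L, 8 ku L, 9 gif L.
Parse right to left (heavy = foot alone; LL = one foot; stranded L unfooted): (ˈku:) (ˈnu.pa) (ˈga:) ska (ˈra.mi) (ˈku.gif).
Foot heads: 1, 2, 4, 6, 8.
Primary stress on the rightmost head = syllable 8.
Primary stress: syllable 8 → ku:.nu.pa.ga:.ska.ra.mi.ˈku.gif.

8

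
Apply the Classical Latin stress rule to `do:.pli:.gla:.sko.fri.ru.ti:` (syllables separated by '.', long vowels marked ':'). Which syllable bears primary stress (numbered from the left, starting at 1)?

Classical Latin: stress the penult if heavy (long vowel or closed), else the antepenult.
Weights: 5 fri L, 6 ru L, 7 ti: H.
The penult (syllable 6, ru) is light, so stress falls on the antepenult (syllable 5, fri).
Stress on syllable 5: do:.pli:.gla:.sko.ˈfri.ru.ti:.

5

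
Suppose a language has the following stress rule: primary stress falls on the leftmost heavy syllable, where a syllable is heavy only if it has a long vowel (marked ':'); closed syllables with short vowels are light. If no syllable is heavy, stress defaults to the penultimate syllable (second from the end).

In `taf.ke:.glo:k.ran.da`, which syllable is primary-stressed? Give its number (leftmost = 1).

Weights: 1 taf L, 2 ke: H, 3 glo:k H, 4 ran L, 5 da L.
Heavy syllables in the domain: 2, 3. The leftmost is syllable 2 (ke:).
Primary stress: syllable 2 → taf.ˈke:.glo:k.ran.da.

2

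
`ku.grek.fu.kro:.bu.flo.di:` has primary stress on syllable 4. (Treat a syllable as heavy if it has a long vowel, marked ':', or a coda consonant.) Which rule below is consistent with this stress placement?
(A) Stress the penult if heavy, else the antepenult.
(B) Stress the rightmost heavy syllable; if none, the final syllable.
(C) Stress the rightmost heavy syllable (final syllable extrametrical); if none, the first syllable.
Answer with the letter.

C

Rule A → syllable 5 (observed: 4).
Rule B → syllable 7 (observed: 4).
Rule C → syllable 4 ✓.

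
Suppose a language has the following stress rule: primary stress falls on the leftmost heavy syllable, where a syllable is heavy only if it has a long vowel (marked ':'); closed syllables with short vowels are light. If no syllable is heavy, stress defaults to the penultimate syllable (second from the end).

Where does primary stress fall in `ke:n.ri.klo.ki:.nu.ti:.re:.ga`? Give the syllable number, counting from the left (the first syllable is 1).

Weights: 1 ke:n H, 2 ri L, 3 klo L, 4 ki: H, 5 nu L, 6 ti: H, 7 re: H, 8 ga L.
Heavy syllables in the domain: 1, 4, 6, 7. The leftmost is syllable 1 (ke:n).
Primary stress: syllable 1 → ˈke:n.ri.klo.ki:.nu.ti:.re:.ga.

1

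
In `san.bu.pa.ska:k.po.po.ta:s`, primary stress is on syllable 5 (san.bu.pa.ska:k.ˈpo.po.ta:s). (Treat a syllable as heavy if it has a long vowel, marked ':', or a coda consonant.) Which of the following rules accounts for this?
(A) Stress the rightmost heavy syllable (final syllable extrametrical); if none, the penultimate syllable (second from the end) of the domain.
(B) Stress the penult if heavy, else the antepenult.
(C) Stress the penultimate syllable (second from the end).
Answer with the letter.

Rule A → syllable 4 (observed: 5).
Rule B → syllable 5 ✓.
Rule C → syllable 6 (observed: 5).

B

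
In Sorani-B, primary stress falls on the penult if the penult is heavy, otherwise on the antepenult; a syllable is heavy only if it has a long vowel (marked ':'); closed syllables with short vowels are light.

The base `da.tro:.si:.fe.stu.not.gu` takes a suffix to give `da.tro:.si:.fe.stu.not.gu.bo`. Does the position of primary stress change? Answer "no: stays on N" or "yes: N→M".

Base `da.tro:.si:.fe.stu.not.gu` (7 syllables):
  Weights: 5 stu L, 6 not L, 7 gu L.
  The penult (syllable 6, not) is light, so stress falls on the antepenult (syllable 5, stu).
  → primary stress on syllable 5.
Suffixed `da.tro:.si:.fe.stu.not.gu.bo` (8 syllables):
  Weights: 6 not L, 7 gu L, 8 bo L.
  The penult (syllable 7, gu) is light, so stress falls on the antepenult (syllable 6, not).
  → primary stress on syllable 6.

yes: 5→6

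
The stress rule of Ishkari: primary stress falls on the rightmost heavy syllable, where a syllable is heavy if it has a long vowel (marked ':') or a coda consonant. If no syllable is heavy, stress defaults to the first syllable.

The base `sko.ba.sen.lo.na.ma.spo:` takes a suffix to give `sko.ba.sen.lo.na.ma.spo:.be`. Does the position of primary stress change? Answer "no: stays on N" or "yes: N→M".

no: stays on 7

Base `sko.ba.sen.lo.na.ma.spo:` (7 syllables):
  Weights: 1 sko L, 2 ba L, 3 sen H, 4 lo L, 5 na L, 6 ma L, 7 spo: H.
  Heavy syllables in the domain: 3, 7. The rightmost is syllable 7 (spo:).
  → primary stress on syllable 7.
Suffixed `sko.ba.sen.lo.na.ma.spo:.be` (8 syllables):
  Weights: 1 sko L, 2 ba L, 3 sen H, 4 lo L, 5 na L, 6 ma L, 7 spo: H, 8 be L.
  Heavy syllables in the domain: 3, 7. The rightmost is syllable 7 (spo:).
  → primary stress on syllable 7.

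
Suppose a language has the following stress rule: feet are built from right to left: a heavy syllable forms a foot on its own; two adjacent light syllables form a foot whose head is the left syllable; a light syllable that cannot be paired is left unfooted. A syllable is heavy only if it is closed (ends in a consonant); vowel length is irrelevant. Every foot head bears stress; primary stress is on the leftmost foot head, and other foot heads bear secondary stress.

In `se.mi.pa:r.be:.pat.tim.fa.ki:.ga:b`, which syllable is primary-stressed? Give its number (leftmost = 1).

1

Weights: 1 se L, 2 mi L, 3 pa:r H, 4 be: L, 5 pat H, 6 tim H, 7 fa L, 8 ki: L, 9 ga:b H.
Parse right to left (heavy = foot alone; LL = one foot; stranded L unfooted): (ˈse.mi) (ˈpa:r) be: (ˈpat) (ˈtim) (ˈfa.ki:) (ˈga:b).
Foot heads: 1, 3, 5, 6, 7, 9.
Primary stress on the leftmost head = syllable 1.
Primary stress: syllable 1 → ˈse.mi.pa:r.be:.pat.tim.fa.ki:.ga:b.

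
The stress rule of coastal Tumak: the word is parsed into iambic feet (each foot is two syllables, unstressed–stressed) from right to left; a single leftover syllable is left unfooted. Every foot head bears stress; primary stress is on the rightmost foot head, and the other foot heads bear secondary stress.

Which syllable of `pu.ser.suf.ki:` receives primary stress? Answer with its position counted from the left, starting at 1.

4

Parse right to left into iambic (σˈσ) feet: (pu.ˈser) (suf.ˈki:).
Foot heads (stressed positions): 2, 4.
End Rule Rightmost: primary stress on the rightmost head = syllable 4.
Primary stress: syllable 4 → pu.ser.suf.ˈki:.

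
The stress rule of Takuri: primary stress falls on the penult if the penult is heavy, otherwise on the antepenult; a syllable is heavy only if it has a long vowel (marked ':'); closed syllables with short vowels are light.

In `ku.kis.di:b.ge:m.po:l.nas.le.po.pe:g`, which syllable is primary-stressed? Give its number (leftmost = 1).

7

Weights: 7 le L, 8 po L, 9 pe:g H.
The penult (syllable 8, po) is light, so stress falls on the antepenult (syllable 7, le).
Primary stress: syllable 7 → ku.kis.di:b.ge:m.po:l.nas.ˈle.po.pe:g.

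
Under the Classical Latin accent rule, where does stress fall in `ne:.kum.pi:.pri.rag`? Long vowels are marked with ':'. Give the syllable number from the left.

Classical Latin: stress the penult if heavy (long vowel or closed), else the antepenult.
Weights: 3 pi: H, 4 pri L, 5 rag H.
The penult (syllable 4, pri) is light, so stress falls on the antepenult (syllable 3, pi:).
Stress on syllable 3: ne:.kum.ˈpi:.pri.rag.

3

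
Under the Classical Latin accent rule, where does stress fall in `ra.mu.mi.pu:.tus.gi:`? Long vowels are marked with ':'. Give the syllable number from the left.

Classical Latin: stress the penult if heavy (long vowel or closed), else the antepenult.
Weights: 4 pu: H, 5 tus H, 6 gi: H.
The penult (syllable 5, tus) is heavy, so it takes stress.
Stress on syllable 5: ra.mu.mi.pu:.ˈtus.gi:.

5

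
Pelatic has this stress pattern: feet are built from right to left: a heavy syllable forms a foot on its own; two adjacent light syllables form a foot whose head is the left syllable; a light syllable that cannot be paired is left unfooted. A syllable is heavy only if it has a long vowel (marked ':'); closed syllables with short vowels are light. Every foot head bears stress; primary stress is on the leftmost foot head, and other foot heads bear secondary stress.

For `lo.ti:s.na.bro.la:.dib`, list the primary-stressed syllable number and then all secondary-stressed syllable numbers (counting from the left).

primary 2, secondary 3, 5

Weights: 1 lo L, 2 ti:s H, 3 na L, 4 bro L, 5 la: H, 6 dib L.
Parse right to left (heavy = foot alone; LL = one foot; stranded L unfooted): lo (ˈti:s) (ˈna.bro) (ˈla:) dib.
Foot heads: 2, 3, 5.
Primary stress on the leftmost head = syllable 2.
Secondary stress on 3, 5: lo.ˈti:s.ˌna.bro.ˌla:.dib.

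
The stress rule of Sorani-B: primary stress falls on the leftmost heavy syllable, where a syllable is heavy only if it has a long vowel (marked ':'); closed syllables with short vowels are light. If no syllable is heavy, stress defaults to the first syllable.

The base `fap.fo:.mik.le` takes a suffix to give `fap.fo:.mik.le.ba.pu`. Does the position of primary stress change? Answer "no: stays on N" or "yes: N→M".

no: stays on 2

Base `fap.fo:.mik.le` (4 syllables):
  Weights: 1 fap L, 2 fo: H, 3 mik L, 4 le L.
  Heavy syllables in the domain: 2. The leftmost is syllable 2 (fo:).
  → primary stress on syllable 2.
Suffixed `fap.fo:.mik.le.ba.pu` (6 syllables):
  Weights: 1 fap L, 2 fo: H, 3 mik L, 4 le L, 5 ba L, 6 pu L.
  Heavy syllables in the domain: 2. The leftmost is syllable 2 (fo:).
  → primary stress on syllable 2.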